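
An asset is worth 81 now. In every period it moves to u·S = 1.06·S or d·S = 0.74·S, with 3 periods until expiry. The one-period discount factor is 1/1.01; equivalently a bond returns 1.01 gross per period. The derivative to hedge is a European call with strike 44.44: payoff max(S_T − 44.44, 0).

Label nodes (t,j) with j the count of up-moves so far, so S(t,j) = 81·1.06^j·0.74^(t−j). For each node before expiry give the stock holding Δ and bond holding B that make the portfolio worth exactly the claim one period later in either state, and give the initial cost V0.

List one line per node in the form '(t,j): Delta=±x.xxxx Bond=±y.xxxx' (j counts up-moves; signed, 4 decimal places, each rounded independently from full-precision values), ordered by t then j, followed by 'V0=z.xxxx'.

(0,0): Delta=0.9893 Bond=-42.2212
(1,0): Delta=0.9063 Bond=-37.6702
(1,1): Delta=1.0000 Bond=-43.5644
(2,0): Delta=0.1816 Bond=-5.9002
(2,1): Delta=1.0000 Bond=-44.0000
(2,2): Delta=1.0000 Bond=-44.0000
V0=37.9100

The replicating-portfolio and risk-neutral prices coincide; use p* = (1.01−0.74)/(1.06−0.74) = 0.8437 for the latter.
Terminal payoffs: V(3,0)=0.0000, V(3,1)=2.5769, V(3,2)=22.9086, V(3,3)=52.0323
Node (2,0) S=44.3556: V=(p*·2.5769+(1−p*)·0.0000)/1.01=2.1528; Δ=(2.5769−0.0000)/(47.0169−32.8231)=0.1816; B=V−Δ·S=-5.9002
Node (2,1) S=63.5364: V=(p*·22.9086+(1−p*)·2.5769)/1.01=19.5364; Δ=(22.9086−2.5769)/(67.3486−47.0169)=1.0000; B=V−Δ·S=-44.0000
Node (2,2) S=91.0116: V=(p*·52.0323+(1−p*)·22.9086)/1.01=47.0116; Δ=(52.0323−22.9086)/(96.4723−67.3486)=1.0000; B=V−Δ·S=-44.0000
Node (1,0) S=59.9400: V=(p*·19.5364+(1−p*)·2.1528)/1.01=16.6537; Δ=(19.5364−2.1528)/(63.5364−44.3556)=0.9063; B=V−Δ·S=-37.6702
Node (1,1) S=85.8600: V=(p*·47.0116+(1−p*)·19.5364)/1.01=42.2956; Δ=(47.0116−19.5364)/(91.0116−63.5364)=1.0000; B=V−Δ·S=-43.5644
Node (0,0) S=81.0000: V=(p*·42.2956+(1−p*)·16.6537)/1.01=37.9100; Δ=(42.2956−16.6537)/(85.8600−59.9400)=0.9893; B=V−Δ·S=-42.2212
Root portfolio cost Δ·81+B reproduces V0=37.9100.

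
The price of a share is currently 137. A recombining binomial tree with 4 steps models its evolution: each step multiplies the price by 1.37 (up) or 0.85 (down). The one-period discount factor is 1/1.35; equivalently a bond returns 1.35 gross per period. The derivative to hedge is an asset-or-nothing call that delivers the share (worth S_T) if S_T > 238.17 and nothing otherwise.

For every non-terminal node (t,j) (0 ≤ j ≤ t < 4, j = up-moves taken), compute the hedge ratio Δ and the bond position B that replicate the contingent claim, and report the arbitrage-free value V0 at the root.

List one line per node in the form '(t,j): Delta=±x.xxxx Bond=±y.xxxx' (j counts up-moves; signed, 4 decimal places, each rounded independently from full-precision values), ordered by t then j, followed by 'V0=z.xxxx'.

Risk-neutral probability p* = (R−d)/(u−d) = (1.35−0.85)/(1.37−0.85) = 0.9615.
Terminal values V(4,·): V(4,0)=0.0000, V(4,1)=0.0000, V(4,2)=0.0000, V(4,3)=299.4341, V(4,4)=482.6172
  t=3,j=0: stock 84.1351 → up 115.2651 (V=0.0000), down 71.5149 (V=0.0000). Price 0.0000; hedge Δ=0.0000, bond B=0.0000.
  t=3,j=1: stock 135.6060 → up 185.7803 (V=0.0000), down 115.2651 (V=0.0000). Price 0.0000; hedge Δ=0.0000, bond B=0.0000.
  t=3,j=2: stock 218.5650 → up 299.4341 (V=299.4341), down 185.7803 (V=0.0000). Price 213.2721; hedge Δ=2.6346, bond B=-362.5626.
  t=3,j=3: stock 352.2754 → up 482.6172 (V=482.6172), down 299.4341 (V=299.4341). Price 352.2754; hedge Δ=1.0000, bond B=0.0000.
  t=2,j=0: stock 98.9825 → up 135.6060 (V=0.0000), down 84.1351 (V=0.0000). Price 0.0000; hedge Δ=0.0000, bond B=0.0000.
  t=2,j=1: stock 159.5365 → up 218.5650 (V=213.2721), down 135.6060 (V=0.0000). Price 151.9032; hedge Δ=2.5708, bond B=-258.2355.
  t=2,j=2: stock 257.1353 → up 352.2754 (V=352.2754), down 218.5650 (V=213.2721). Price 256.9845; hedge Δ=1.0396, bond B=-10.3294.
  t=1,j=0: stock 116.4500 → up 159.5365 (V=151.9032), down 98.9825 (V=0.0000). Price 108.1932; hedge Δ=2.5086, bond B=-183.9284.
  t=1,j=1: stock 187.6900 → up 257.1353 (V=256.9845), down 159.5365 (V=151.9032). Price 187.3651; hedge Δ=1.0767, bond B=-14.7143.
  t=0,j=0: stock 137.0000 → up 187.6900 (V=187.3651), down 116.4500 (V=108.1932). Price 136.5334; hedge Δ=1.1113, bond B=-15.7204.
Each (Δ,B) replicates both successor values, so the strategy is self-financing and V0 is arbitrage-free.

(0,0): Delta=1.1113 Bond=-15.7204
(1,0): Delta=2.5086 Bond=-183.9284
(1,1): Delta=1.0767 Bond=-14.7143
(2,0): Delta=0.0000 Bond=0.0000
(2,1): Delta=2.5708 Bond=-258.2355
(2,2): Delta=1.0396 Bond=-10.3294
(3,0): Delta=0.0000 Bond=0.0000
(3,1): Delta=0.0000 Bond=0.0000
(3,2): Delta=2.6346 Bond=-362.5626
(3,3): Delta=1.0000 Bond=0.0000
V0=136.5334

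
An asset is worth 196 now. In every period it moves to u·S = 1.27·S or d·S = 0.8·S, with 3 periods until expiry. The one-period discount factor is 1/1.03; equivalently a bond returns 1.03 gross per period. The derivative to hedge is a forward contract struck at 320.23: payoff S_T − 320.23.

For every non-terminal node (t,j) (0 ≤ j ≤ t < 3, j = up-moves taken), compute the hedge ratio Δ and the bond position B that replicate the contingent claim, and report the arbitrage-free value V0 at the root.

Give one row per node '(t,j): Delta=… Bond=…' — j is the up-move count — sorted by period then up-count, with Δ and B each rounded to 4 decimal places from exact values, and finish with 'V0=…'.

(0,0): Delta=1.0000 Bond=-293.0558
(1,0): Delta=1.0000 Bond=-301.8475
(1,1): Delta=1.0000 Bond=-301.8475
(2,0): Delta=1.0000 Bond=-310.9029
(2,1): Delta=1.0000 Bond=-310.9029
(2,2): Delta=1.0000 Bond=-310.9029
V0=-97.0558

The replicating-portfolio and risk-neutral prices coincide; use p* = (1.03−0.8)/(1.27−0.8) = 0.4894 for the latter.
Terminal values V(3,·): V(3,0)=-219.8780, V(3,1)=-160.9212, V(3,2)=-67.3273, V(3,3)=81.2531
(2,0): S=125.4400. Δ = (V_up−V_dn)/(S_up−S_dn) = (-160.9212−-219.8780)/(159.3088−100.3520) = 1.0000. V = [p*·-160.9212 + (1−p*)·-219.8780]/1.03 = -185.4629. B = V − Δ·S = -310.9029.
(2,1): S=199.1360. Δ = (V_up−V_dn)/(S_up−S_dn) = (-67.3273−-160.9212)/(252.9027−159.3088) = 1.0000. V = [p*·-67.3273 + (1−p*)·-160.9212]/1.03 = -111.7669. B = V − Δ·S = -310.9029.
(2,2): S=316.1284. Δ = (V_up−V_dn)/(S_up−S_dn) = (81.2531−-67.3273)/(401.4831−252.9027) = 1.0000. V = [p*·81.2531 + (1−p*)·-67.3273]/1.03 = 5.2255. B = V − Δ·S = -310.9029.
(1,0): S=156.8000. Δ = (V_up−V_dn)/(S_up−S_dn) = (-111.7669−-185.4629)/(199.1360−125.4400) = 1.0000. V = [p*·-111.7669 + (1−p*)·-185.4629]/1.03 = -145.0475. B = V − Δ·S = -301.8475.
(1,1): S=248.9200. Δ = (V_up−V_dn)/(S_up−S_dn) = (5.2255−-111.7669)/(316.1284−199.1360) = 1.0000. V = [p*·5.2255 + (1−p*)·-111.7669]/1.03 = -52.9275. B = V − Δ·S = -301.8475.
(0,0): S=196.0000. Δ = (V_up−V_dn)/(S_up−S_dn) = (-52.9275−-145.0475)/(248.9200−156.8000) = 1.0000. V = [p*·-52.9275 + (1−p*)·-145.0475]/1.03 = -97.0558. B = V − Δ·S = -293.0558.
Root portfolio cost Δ·196+B reproduces V0=-97.0558.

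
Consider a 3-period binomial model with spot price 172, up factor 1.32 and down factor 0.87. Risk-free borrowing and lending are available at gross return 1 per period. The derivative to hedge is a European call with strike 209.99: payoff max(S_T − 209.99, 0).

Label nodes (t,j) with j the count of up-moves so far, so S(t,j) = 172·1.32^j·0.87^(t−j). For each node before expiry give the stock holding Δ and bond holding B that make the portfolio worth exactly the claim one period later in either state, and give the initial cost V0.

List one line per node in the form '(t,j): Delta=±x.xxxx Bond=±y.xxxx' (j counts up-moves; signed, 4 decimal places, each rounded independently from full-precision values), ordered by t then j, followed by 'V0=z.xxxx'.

(0,0): Delta=0.4148 Bond=-57.8319
(1,0): Delta=0.2177 Bond=-28.3408
(1,1): Delta=0.7345 Bond=-130.4256
(2,0): Delta=0.0000 Bond=0.0000
(2,1): Delta=0.5709 Bond=-98.1026
(2,2): Delta=1.0000 Bond=-209.9900
V0=13.5092

The replicating-portfolio and risk-neutral prices coincide; use p* = (1−0.87)/(1.32−0.87) = 0.2889 for the latter.
Terminal payoffs: V(3,0)=0.0000, V(3,1)=0.0000, V(3,2)=50.7427, V(3,3)=185.6045
Node (2,0) S=130.1868: V=(p*·0.0000+(1−p*)·0.0000)/1=0.0000; Δ=(0.0000−0.0000)/(171.8466−113.2625)=0.0000; B=V−Δ·S=0.0000
Node (2,1) S=197.5248: V=(p*·50.7427+(1−p*)·0.0000)/1=14.6590; Δ=(50.7427−0.0000)/(260.7327−171.8466)=0.5709; B=V−Δ·S=-98.1026
Node (2,2) S=299.6928: V=(p*·185.6045+(1−p*)·50.7427)/1=89.7028; Δ=(185.6045−50.7427)/(395.5945−260.7327)=1.0000; B=V−Δ·S=-209.9900
Node (1,0) S=149.6400: V=(p*·14.6590+(1−p*)·0.0000)/1=4.2348; Δ=(14.6590−0.0000)/(197.5248−130.1868)=0.2177; B=V−Δ·S=-28.3408
Node (1,1) S=227.0400: V=(p*·89.7028+(1−p*)·14.6590)/1=36.3383; Δ=(89.7028−14.6590)/(299.6928−197.5248)=0.7345; B=V−Δ·S=-130.4256
Node (0,0) S=172.0000: V=(p*·36.3383+(1−p*)·4.2348)/1=13.5092; Δ=(36.3383−4.2348)/(227.0400−149.6400)=0.4148; B=V−Δ·S=-57.8319
Check: Δ(0,0)·S0 + B(0,0) = 13.5092 = V0.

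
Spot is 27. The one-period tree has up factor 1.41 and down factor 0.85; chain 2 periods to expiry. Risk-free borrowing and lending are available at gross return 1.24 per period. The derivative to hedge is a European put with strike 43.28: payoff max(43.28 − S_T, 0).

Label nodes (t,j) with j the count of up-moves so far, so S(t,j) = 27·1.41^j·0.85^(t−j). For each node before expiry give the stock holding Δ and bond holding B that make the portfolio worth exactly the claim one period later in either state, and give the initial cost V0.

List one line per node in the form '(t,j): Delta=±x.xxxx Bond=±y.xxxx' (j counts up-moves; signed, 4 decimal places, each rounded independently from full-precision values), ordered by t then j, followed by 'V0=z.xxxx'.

No-arbitrage ⇒ martingale measure with p* = (R−d)/(u−d) = 0.6964.
Terminal values V(2,·): V(2,0)=23.7725, V(2,1)=10.9205, V(2,2)=0.0000
(1,0): S=22.9500. Δ = (V_up−V_dn)/(S_up−S_dn) = (10.9205−23.7725)/(32.3595−19.5075) = -1.0000. V = [p*·10.9205 + (1−p*)·23.7725]/1.24 = 11.9532. B = V − Δ·S = 34.9032.
(1,1): S=38.0700. Δ = (V_up−V_dn)/(S_up−S_dn) = (0.0000−10.9205)/(53.6787−32.3595) = -0.5122. V = [p*·0.0000 + (1−p*)·10.9205]/1.24 = 2.6735. B = V − Δ·S = 22.1744.
(0,0): S=27.0000. Δ = (V_up−V_dn)/(S_up−S_dn) = (2.6735−11.9532)/(38.0700−22.9500) = -0.6137. V = [p*·2.6735 + (1−p*)·11.9532]/1.24 = 4.4279. B = V − Δ·S = 20.9988.
Self-financing check: at every node Δ·S+B equals the discounted successor values.

(0,0): Delta=-0.6137 Bond=20.9988
(1,0): Delta=-1.0000 Bond=34.9032
(1,1): Delta=-0.5122 Bond=22.1744
V0=4.4279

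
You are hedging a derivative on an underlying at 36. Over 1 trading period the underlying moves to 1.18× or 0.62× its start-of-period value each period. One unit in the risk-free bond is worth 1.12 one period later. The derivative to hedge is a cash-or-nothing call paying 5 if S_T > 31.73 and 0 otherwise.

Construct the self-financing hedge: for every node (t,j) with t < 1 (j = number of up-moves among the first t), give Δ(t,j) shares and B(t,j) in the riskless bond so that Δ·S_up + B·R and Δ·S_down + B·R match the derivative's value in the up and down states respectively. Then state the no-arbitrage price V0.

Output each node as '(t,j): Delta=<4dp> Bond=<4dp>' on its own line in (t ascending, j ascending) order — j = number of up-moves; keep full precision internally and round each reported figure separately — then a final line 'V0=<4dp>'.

Under the risk-neutral measure, an up-move has probability p* = (R−d)/(u−d) = 0.8929 and values discount at R = 1.12.
At expiry t=1: V(1,0)=0.0000, V(1,1)=5.0000
(0,0): S=36.0000. Δ = (V_up−V_dn)/(S_up−S_dn) = (5.0000−0.0000)/(42.4800−22.3200) = 0.2480. V = [p*·5.0000 + (1−p*)·0.0000]/1.12 = 3.9860. B = V − Δ·S = -4.9426.
Root portfolio cost Δ·36+B reproduces V0=3.9860.

(0,0): Delta=0.2480 Bond=-4.9426
V0=3.9860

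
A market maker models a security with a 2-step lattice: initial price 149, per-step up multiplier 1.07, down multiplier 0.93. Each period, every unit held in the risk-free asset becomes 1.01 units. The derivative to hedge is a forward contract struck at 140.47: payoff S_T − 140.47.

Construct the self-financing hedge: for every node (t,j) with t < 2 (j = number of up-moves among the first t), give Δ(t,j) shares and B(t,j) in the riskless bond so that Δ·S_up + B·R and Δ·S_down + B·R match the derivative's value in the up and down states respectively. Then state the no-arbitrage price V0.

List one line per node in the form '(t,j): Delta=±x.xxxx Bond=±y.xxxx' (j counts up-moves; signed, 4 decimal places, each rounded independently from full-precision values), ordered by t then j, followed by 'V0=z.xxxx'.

Since d<R<u, set p* = (R−d)/(u−d) = 0.5714; price each node as the discounted p*-expectation of its children.
At expiry t=2: V(2,0)=-11.5999, V(2,1)=7.7999, V(2,2)=30.1201
Node (1,0) S=138.5700: V=(p*·7.7999+(1−p*)·-11.5999)/1.01=-0.5092; Δ=(7.7999−-11.5999)/(148.2699−128.8701)=1.0000; B=V−Δ·S=-139.0792
Node (1,1) S=159.4300: V=(p*·30.1201+(1−p*)·7.7999)/1.01=20.3508; Δ=(30.1201−7.7999)/(170.5901−148.2699)=1.0000; B=V−Δ·S=-139.0792
Node (0,0) S=149.0000: V=(p*·20.3508+(1−p*)·-0.5092)/1.01=11.2978; Δ=(20.3508−-0.5092)/(159.4300−138.5700)=1.0000; B=V−Δ·S=-137.7022
The time-0 hedge costs 11.2978, which is the no-arbitrage price.

(0,0): Delta=1.0000 Bond=-137.7022
(1,0): Delta=1.0000 Bond=-139.0792
(1,1): Delta=1.0000 Bond=-139.0792
V0=11.2978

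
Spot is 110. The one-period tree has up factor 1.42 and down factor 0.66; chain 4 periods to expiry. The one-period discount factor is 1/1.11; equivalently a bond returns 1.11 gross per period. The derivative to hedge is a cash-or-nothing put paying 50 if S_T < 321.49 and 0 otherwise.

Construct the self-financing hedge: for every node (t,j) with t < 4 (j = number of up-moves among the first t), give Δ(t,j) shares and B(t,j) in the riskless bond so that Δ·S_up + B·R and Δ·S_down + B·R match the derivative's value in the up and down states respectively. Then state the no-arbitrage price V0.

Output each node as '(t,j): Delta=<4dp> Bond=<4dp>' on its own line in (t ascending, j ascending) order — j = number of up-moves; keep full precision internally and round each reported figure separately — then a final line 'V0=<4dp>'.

(0,0): Delta=-0.0908 Bond=38.8741
(1,0): Delta=0.0000 Bond=36.5596
(1,1): Delta=-0.1198 Bond=47.6904
(2,0): Delta=0.0000 Bond=40.5811
(2,1): Delta=0.0000 Bond=40.5811
(2,2): Delta=-0.1582 Bond=61.4478
(3,0): Delta=0.0000 Bond=45.0450
(3,1): Delta=0.0000 Bond=45.0450
(3,2): Delta=0.0000 Bond=45.0450
(3,3): Delta=-0.2089 Bond=84.1631
V0=28.8882

No-arbitrage ⇒ martingale measure with p* = (R−d)/(u−d) = 0.5921.
Payoff layer (t=4): V(4,0)=50.0000, V(4,1)=50.0000, V(4,2)=50.0000, V(4,3)=50.0000, V(4,4)=0.0000
(3,0): S=31.6246. Δ = (V_up−V_dn)/(S_up−S_dn) = (50.0000−50.0000)/(44.9069−20.8722) = 0.0000. V = [p*·50.0000 + (1−p*)·50.0000]/1.11 = 45.0450. B = V − Δ·S = 45.0450.
(3,1): S=68.0407. Δ = (V_up−V_dn)/(S_up−S_dn) = (50.0000−50.0000)/(96.6178−44.9069) = 0.0000. V = [p*·50.0000 + (1−p*)·50.0000]/1.11 = 45.0450. B = V − Δ·S = 45.0450.
(3,2): S=146.3906. Δ = (V_up−V_dn)/(S_up−S_dn) = (50.0000−50.0000)/(207.8747−96.6178) = 0.0000. V = [p*·50.0000 + (1−p*)·50.0000]/1.11 = 45.0450. B = V − Δ·S = 45.0450.
(3,3): S=314.9617. Δ = (V_up−V_dn)/(S_up−S_dn) = (0.0000−50.0000)/(447.2456−207.8747) = -0.2089. V = [p*·0.0000 + (1−p*)·50.0000]/1.11 = 18.3736. B = V − Δ·S = 84.1631.
(2,0): S=47.9160. Δ = (V_up−V_dn)/(S_up−S_dn) = (45.0450−45.0450)/(68.0407−31.6246) = 0.0000. V = [p*·45.0450 + (1−p*)·45.0450]/1.11 = 40.5811. B = V − Δ·S = 40.5811.
(2,1): S=103.0920. Δ = (V_up−V_dn)/(S_up−S_dn) = (45.0450−45.0450)/(146.3906−68.0407) = 0.0000. V = [p*·45.0450 + (1−p*)·45.0450]/1.11 = 40.5811. B = V − Δ·S = 40.5811.
(2,2): S=221.8040. Δ = (V_up−V_dn)/(S_up−S_dn) = (18.3736−45.0450)/(314.9617−146.3906) = -0.1582. V = [p*·18.3736 + (1−p*)·45.0450]/1.11 = 26.3538. B = V − Δ·S = 61.4478.
(1,0): S=72.6000. Δ = (V_up−V_dn)/(S_up−S_dn) = (40.5811−40.5811)/(103.0920−47.9160) = 0.0000. V = [p*·40.5811 + (1−p*)·40.5811]/1.11 = 36.5596. B = V − Δ·S = 36.5596.
(1,1): S=156.2000. Δ = (V_up−V_dn)/(S_up−S_dn) = (26.3538−40.5811)/(221.8040−103.0920) = -0.1198. V = [p*·26.3538 + (1−p*)·40.5811]/1.11 = 28.9703. B = V − Δ·S = 47.6904.
(0,0): S=110.0000. Δ = (V_up−V_dn)/(S_up−S_dn) = (28.9703−36.5596)/(156.2000−72.6000) = -0.0908. V = [p*·28.9703 + (1−p*)·36.5596]/1.11 = 28.8882. B = V − Δ·S = 38.8741.
Each (Δ,B) replicates both successor values, so the strategy is self-financing and V0 is arbitrage-free.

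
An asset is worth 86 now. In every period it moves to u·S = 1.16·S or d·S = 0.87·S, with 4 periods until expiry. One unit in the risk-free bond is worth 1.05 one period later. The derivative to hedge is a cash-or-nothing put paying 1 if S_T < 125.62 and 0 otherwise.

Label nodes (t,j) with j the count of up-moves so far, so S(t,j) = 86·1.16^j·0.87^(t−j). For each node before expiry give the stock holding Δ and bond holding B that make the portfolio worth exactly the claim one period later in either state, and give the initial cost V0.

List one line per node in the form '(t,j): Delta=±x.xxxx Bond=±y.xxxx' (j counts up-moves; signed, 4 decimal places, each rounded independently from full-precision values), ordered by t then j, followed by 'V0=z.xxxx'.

(0,0): Delta=-0.0083 Bond=1.4129
(1,0): Delta=0.0000 Bond=0.8638
(1,1): Delta=-0.0121 Bond=1.8622
(2,0): Delta=0.0000 Bond=0.9070
(2,1): Delta=0.0000 Bond=0.9070
(2,2): Delta=-0.0176 Bond=2.5960
(3,0): Delta=0.0000 Bond=0.9524
(3,1): Delta=0.0000 Bond=0.9524
(3,2): Delta=0.0000 Bond=0.9524
(3,3): Delta=-0.0257 Bond=3.8095
V0=0.7006

Under the risk-neutral measure, an up-move has probability p* = (R−d)/(u−d) = 0.6207 and values discount at R = 1.05.
Payoff layer (t=4): V(4,0)=1.0000, V(4,1)=1.0000, V(4,2)=1.0000, V(4,3)=1.0000, V(4,4)=0.0000
(3,0): S=56.6313. Δ = (V_up−V_dn)/(S_up−S_dn) = (1.0000−1.0000)/(65.6923−49.2692) = 0.0000. V = [p*·1.0000 + (1−p*)·1.0000]/1.05 = 0.9524. B = V − Δ·S = 0.9524.
(3,1): S=75.5083. Δ = (V_up−V_dn)/(S_up−S_dn) = (1.0000−1.0000)/(87.5897−65.6923) = 0.0000. V = [p*·1.0000 + (1−p*)·1.0000]/1.05 = 0.9524. B = V − Δ·S = 0.9524.
(3,2): S=100.6778. Δ = (V_up−V_dn)/(S_up−S_dn) = (1.0000−1.0000)/(116.7862−87.5897) = 0.0000. V = [p*·1.0000 + (1−p*)·1.0000]/1.05 = 0.9524. B = V − Δ·S = 0.9524.
(3,3): S=134.2371. Δ = (V_up−V_dn)/(S_up−S_dn) = (0.0000−1.0000)/(155.7150−116.7862) = -0.0257. V = [p*·0.0000 + (1−p*)·1.0000]/1.05 = 0.3612. B = V − Δ·S = 3.8095.
(2,0): S=65.0934. Δ = (V_up−V_dn)/(S_up−S_dn) = (0.9524−0.9524)/(75.5083−56.6313) = 0.0000. V = [p*·0.9524 + (1−p*)·0.9524]/1.05 = 0.9070. B = V − Δ·S = 0.9070.
(2,1): S=86.7912. Δ = (V_up−V_dn)/(S_up−S_dn) = (0.9524−0.9524)/(100.6778−75.5083) = 0.0000. V = [p*·0.9524 + (1−p*)·0.9524]/1.05 = 0.9070. B = V − Δ·S = 0.9070.
(2,2): S=115.7216. Δ = (V_up−V_dn)/(S_up−S_dn) = (0.3612−0.9524)/(134.2371−100.6778) = -0.0176. V = [p*·0.3612 + (1−p*)·0.9524]/1.05 = 0.5576. B = V − Δ·S = 2.5960.
(1,0): S=74.8200. Δ = (V_up−V_dn)/(S_up−S_dn) = (0.9070−0.9070)/(86.7912−65.0934) = 0.0000. V = [p*·0.9070 + (1−p*)·0.9070]/1.05 = 0.8638. B = V − Δ·S = 0.8638.
(1,1): S=99.7600. Δ = (V_up−V_dn)/(S_up−S_dn) = (0.5576−0.9070)/(115.7216−86.7912) = -0.0121. V = [p*·0.5576 + (1−p*)·0.9070]/1.05 = 0.6573. B = V − Δ·S = 1.8622.
(0,0): S=86.0000. Δ = (V_up−V_dn)/(S_up−S_dn) = (0.6573−0.8638)/(99.7600−74.8200) = -0.0083. V = [p*·0.6573 + (1−p*)·0.8638]/1.05 = 0.7006. B = V − Δ·S = 1.4129.
Each (Δ,B) replicates both successor values, so the strategy is self-financing and V0 is arbitrage-free.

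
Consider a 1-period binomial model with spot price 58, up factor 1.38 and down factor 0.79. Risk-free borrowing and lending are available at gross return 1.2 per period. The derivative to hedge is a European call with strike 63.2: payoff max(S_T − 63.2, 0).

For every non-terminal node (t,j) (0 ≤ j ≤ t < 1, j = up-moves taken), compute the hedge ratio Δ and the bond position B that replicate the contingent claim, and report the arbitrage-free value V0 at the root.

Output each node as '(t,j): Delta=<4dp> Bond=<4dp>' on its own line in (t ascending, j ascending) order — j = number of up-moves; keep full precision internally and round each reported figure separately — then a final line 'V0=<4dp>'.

(0,0): Delta=0.4921 Bond=-18.7904
V0=9.7520

No-arbitrage ⇒ martingale measure with p* = (R−d)/(u−d) = 0.6949.
Terminal payoffs: V(1,0)=0.0000, V(1,1)=16.8400
Node (0,0) S=58.0000: V=(p*·16.8400+(1−p*)·0.0000)/1.2=9.7520; Δ=(16.8400−0.0000)/(80.0400−45.8200)=0.4921; B=V−Δ·S=-18.7904
Self-financing check: at every node Δ·S+B equals the discounted successor values.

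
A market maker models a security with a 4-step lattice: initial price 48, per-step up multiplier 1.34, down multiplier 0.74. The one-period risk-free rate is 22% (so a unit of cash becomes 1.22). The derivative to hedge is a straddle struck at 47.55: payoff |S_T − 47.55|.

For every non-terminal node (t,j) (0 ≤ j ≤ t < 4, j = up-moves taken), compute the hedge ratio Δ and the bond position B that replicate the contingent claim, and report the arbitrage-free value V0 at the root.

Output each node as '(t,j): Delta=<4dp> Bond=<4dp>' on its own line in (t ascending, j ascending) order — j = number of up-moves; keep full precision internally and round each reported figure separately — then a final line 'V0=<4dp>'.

The replicating-portfolio and risk-neutral prices coincide; use p* = (1.22−0.74)/(1.34−0.74) = 0.8000 for the latter.
Payoff layer (t=4): V(4,0)=33.1564, V(4,1)=21.4860, V(4,2)=0.3530, V(4,3)=37.9148, V(4,4)=107.2106
  t=3,j=0: stock 19.4508 → up 26.0640 (V=21.4860), down 14.3936 (V=33.1564). Price 19.5247; hedge Δ=-1.0000, bond B=38.9754.
  t=3,j=1: stock 35.2216 → up 47.1970 (V=0.3530), down 26.0640 (V=21.4860). Price 3.7538; hedge Δ=-1.0000, bond B=38.9754.
  t=3,j=2: stock 63.7797 → up 85.4648 (V=37.9148), down 47.1970 (V=0.3530). Price 24.9200; hedge Δ=0.9816, bond B=-37.6830.
  t=3,j=3: stock 115.4930 → up 154.7606 (V=107.2106), down 85.4648 (V=37.9148). Price 76.5176; hedge Δ=1.0000, bond B=-38.9754.
  t=2,j=0: stock 26.2848 → up 35.2216 (V=3.7538), down 19.4508 (V=19.5247). Price 5.6623; hedge Δ=-1.0000, bond B=31.9471.
  t=2,j=1: stock 47.5968 → up 63.7797 (V=24.9200), down 35.2216 (V=3.7538). Price 16.9564; hedge Δ=0.7412, bond B=-18.3207.
  t=2,j=2: stock 86.1888 → up 115.4930 (V=76.5176), down 63.7797 (V=24.9200). Price 54.2607; hedge Δ=0.9978, bond B=-31.7352.
  t=1,j=0: stock 35.5200 → up 47.5968 (V=16.9564), down 26.2848 (V=5.6623). Price 12.0472; hedge Δ=0.5299, bond B=-6.7764.
  t=1,j=1: stock 64.3200 → up 86.1888 (V=54.2607), down 47.5968 (V=16.9564). Price 38.3605; hedge Δ=0.9666, bond B=-23.8134.
  t=0,j=0: stock 48.0000 → up 64.3200 (V=38.3605), down 35.5200 (V=12.0472). Price 27.1294; hedge Δ=0.9137, bond B=-16.7262.
Root portfolio cost Δ·48+B reproduces V0=27.1294.

(0,0): Delta=0.9137 Bond=-16.7262
(1,0): Delta=0.5299 Bond=-6.7764
(1,1): Delta=0.9666 Bond=-23.8134
(2,0): Delta=-1.0000 Bond=31.9471
(2,1): Delta=0.7412 Bond=-18.3207
(2,2): Delta=0.9978 Bond=-31.7352
(3,0): Delta=-1.0000 Bond=38.9754
(3,1): Delta=-1.0000 Bond=38.9754
(3,2): Delta=0.9816 Bond=-37.6830
(3,3): Delta=1.0000 Bond=-38.9754
V0=27.1294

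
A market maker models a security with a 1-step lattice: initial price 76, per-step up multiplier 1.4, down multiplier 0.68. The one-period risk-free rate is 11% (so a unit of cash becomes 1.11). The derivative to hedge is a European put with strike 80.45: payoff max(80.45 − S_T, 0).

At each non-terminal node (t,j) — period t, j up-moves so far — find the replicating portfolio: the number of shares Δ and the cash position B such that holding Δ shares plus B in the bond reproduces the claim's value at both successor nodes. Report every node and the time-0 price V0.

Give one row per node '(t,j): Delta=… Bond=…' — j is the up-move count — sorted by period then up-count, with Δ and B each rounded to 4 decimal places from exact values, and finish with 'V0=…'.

(0,0): Delta=-0.5258 Bond=50.3979
V0=10.4396

Under the risk-neutral measure, an up-move has probability p* = (R−d)/(u−d) = 0.5972 and values discount at R = 1.11.
Terminal payoffs: V(1,0)=28.7700, V(1,1)=0.0000
(0,0): S=76.0000. Δ = (V_up−V_dn)/(S_up−S_dn) = (0.0000−28.7700)/(106.4000−51.6800) = -0.5258. V = [p*·0.0000 + (1−p*)·28.7700]/1.11 = 10.4396. B = V − Δ·S = 50.3979.
Each (Δ,B) replicates both successor values, so the strategy is self-financing and V0 is arbitrage-free.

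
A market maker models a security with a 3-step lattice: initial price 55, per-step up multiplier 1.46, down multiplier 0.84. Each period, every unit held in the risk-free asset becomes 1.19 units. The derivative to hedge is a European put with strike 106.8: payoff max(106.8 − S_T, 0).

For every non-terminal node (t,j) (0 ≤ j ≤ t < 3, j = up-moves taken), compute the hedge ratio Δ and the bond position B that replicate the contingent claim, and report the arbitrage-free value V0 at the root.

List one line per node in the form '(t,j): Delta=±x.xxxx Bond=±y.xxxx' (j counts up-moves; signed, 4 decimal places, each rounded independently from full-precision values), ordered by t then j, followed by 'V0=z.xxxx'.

Since d<R<u, set p* = (R−d)/(u−d) = 0.5645; price each node as the discounted p*-expectation of its children.
At expiry t=3: V(3,0)=74.2013, V(3,1)=50.1403, V(3,2)=8.3201, V(3,3)=0.0000
(2,0): S=38.8080. Δ = (V_up−V_dn)/(S_up−S_dn) = (50.1403−74.2013)/(56.6597−32.5987) = -1.0000. V = [p*·50.1403 + (1−p*)·74.2013]/1.19 = 50.9399. B = V − Δ·S = 89.7479.
(2,1): S=67.4520. Δ = (V_up−V_dn)/(S_up−S_dn) = (8.3201−50.1403)/(98.4799−56.6597) = -1.0000. V = [p*·8.3201 + (1−p*)·50.1403]/1.19 = 22.2959. B = V − Δ·S = 89.7479.
(2,2): S=117.2380. Δ = (V_up−V_dn)/(S_up−S_dn) = (0.0000−8.3201)/(171.1675−98.4799) = -0.1145. V = [p*·0.0000 + (1−p*)·8.3201]/1.19 = 3.0448. B = V − Δ·S = 16.4642.
(1,0): S=46.2000. Δ = (V_up−V_dn)/(S_up−S_dn) = (22.2959−50.9399)/(67.4520−38.8080) = -1.0000. V = [p*·22.2959 + (1−p*)·50.9399]/1.19 = 29.2184. B = V − Δ·S = 75.4184.
(1,1): S=80.3000. Δ = (V_up−V_dn)/(S_up−S_dn) = (3.0448−22.2959)/(117.2380−67.4520) = -0.3867. V = [p*·3.0448 + (1−p*)·22.2959]/1.19 = 9.6036. B = V − Δ·S = 40.6539.
(0,0): S=55.0000. Δ = (V_up−V_dn)/(S_up−S_dn) = (9.6036−29.2184)/(80.3000−46.2000) = -0.5752. V = [p*·9.6036 + (1−p*)·29.2184]/1.19 = 15.2484. B = V − Δ·S = 46.8851.
Root portfolio cost Δ·55+B reproduces V0=15.2484.

(0,0): Delta=-0.5752 Bond=46.8851
(1,0): Delta=-1.0000 Bond=75.4184
(1,1): Delta=-0.3867 Bond=40.6539
(2,0): Delta=-1.0000 Bond=89.7479
(2,1): Delta=-1.0000 Bond=89.7479
(2,2): Delta=-0.1145 Bond=16.4642
V0=15.2484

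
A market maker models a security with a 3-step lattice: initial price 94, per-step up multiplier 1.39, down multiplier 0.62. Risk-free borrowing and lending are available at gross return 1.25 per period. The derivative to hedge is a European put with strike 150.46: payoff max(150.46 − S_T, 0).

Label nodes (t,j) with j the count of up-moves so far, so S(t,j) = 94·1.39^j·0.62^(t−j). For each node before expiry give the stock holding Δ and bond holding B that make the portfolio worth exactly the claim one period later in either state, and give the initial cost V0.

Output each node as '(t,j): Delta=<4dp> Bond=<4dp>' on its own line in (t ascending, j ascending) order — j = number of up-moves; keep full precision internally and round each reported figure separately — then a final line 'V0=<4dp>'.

Risk-neutral probability p* = (R−d)/(u−d) = (1.25−0.62)/(1.39−0.62) = 0.8182.
At expiry t=3: V(3,0)=128.0572, V(3,1)=100.2343, V(3,2)=37.8572, V(3,3)=0.0000
(2,0): S=36.1336. Δ = (V_up−V_dn)/(S_up−S_dn) = (100.2343−128.0572)/(50.2257−22.4028) = -1.0000. V = [p*·100.2343 + (1−p*)·128.0572]/1.25 = 84.2344. B = V − Δ·S = 120.3680.
(2,1): S=81.0092. Δ = (V_up−V_dn)/(S_up−S_dn) = (37.8572−100.2343)/(112.6028−50.2257) = -1.0000. V = [p*·37.8572 + (1−p*)·100.2343]/1.25 = 39.3588. B = V − Δ·S = 120.3680.
(2,2): S=181.6174. Δ = (V_up−V_dn)/(S_up−S_dn) = (0.0000−37.8572)/(252.4482−112.6028) = -0.2707. V = [p*·0.0000 + (1−p*)·37.8572]/1.25 = 5.5065. B = V − Δ·S = 54.6717.
(1,0): S=58.2800. Δ = (V_up−V_dn)/(S_up−S_dn) = (39.3588−84.2344)/(81.0092−36.1336) = -1.0000. V = [p*·39.3588 + (1−p*)·84.2344]/1.25 = 38.0144. B = V − Δ·S = 96.2944.
(1,1): S=130.6600. Δ = (V_up−V_dn)/(S_up−S_dn) = (5.5065−39.3588)/(181.6174−81.0092) = -0.3365. V = [p*·5.5065 + (1−p*)·39.3588]/1.25 = 9.3292. B = V − Δ·S = 53.2932.
(0,0): S=94.0000. Δ = (V_up−V_dn)/(S_up−S_dn) = (9.3292−38.0144)/(130.6600−58.2800) = -0.3963. V = [p*·9.3292 + (1−p*)·38.0144]/1.25 = 11.6357. B = V − Δ·S = 48.8893.
Self-financing check: at every node Δ·S+B equals the discounted successor values.

(0,0): Delta=-0.3963 Bond=48.8893
(1,0): Delta=-1.0000 Bond=96.2944
(1,1): Delta=-0.3365 Bond=53.2932
(2,0): Delta=-1.0000 Bond=120.3680
(2,1): Delta=-1.0000 Bond=120.3680
(2,2): Delta=-0.2707 Bond=54.6717
V0=11.6357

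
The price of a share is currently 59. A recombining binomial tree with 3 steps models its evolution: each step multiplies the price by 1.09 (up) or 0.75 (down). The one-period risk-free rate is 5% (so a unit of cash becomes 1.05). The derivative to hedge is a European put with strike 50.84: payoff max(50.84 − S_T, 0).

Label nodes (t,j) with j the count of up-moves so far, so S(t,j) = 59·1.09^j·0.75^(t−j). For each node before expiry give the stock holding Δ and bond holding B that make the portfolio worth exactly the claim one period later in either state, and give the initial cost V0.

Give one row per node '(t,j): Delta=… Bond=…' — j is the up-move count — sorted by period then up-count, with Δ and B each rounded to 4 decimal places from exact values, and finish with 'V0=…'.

The replicating-portfolio and risk-neutral prices coincide; use p* = (1.05−0.75)/(1.09−0.75) = 0.8824 for the latter.
Terminal payoffs: V(3,0)=25.9494, V(3,1)=14.6656, V(3,2)=0.0000, V(3,3)=0.0000
Node (2,0) S=33.1875: V=(p*·14.6656+(1−p*)·25.9494)/1.05=15.2315; Δ=(14.6656−25.9494)/(36.1744−24.8906)=-1.0000; B=V−Δ·S=48.4190
Node (2,1) S=48.2325: V=(p*·0.0000+(1−p*)·14.6656)/1.05=1.6432; Δ=(0.0000−14.6656)/(52.5734−36.1744)=-0.8943; B=V−Δ·S=44.7774
Node (2,2) S=70.0979: V=(p*·0.0000+(1−p*)·0.0000)/1.05=0.0000; Δ=(0.0000−0.0000)/(76.4067−52.5734)=0.0000; B=V−Δ·S=0.0000
Node (1,0) S=44.2500: V=(p*·1.6432+(1−p*)·15.2315)/1.05=3.0875; Δ=(1.6432−15.2315)/(48.2325−33.1875)=-0.9032; B=V−Δ·S=43.0532
Node (1,1) S=64.3100: V=(p*·0.0000+(1−p*)·1.6432)/1.05=0.1841; Δ=(0.0000−1.6432)/(70.0979−48.2325)=-0.0752; B=V−Δ·S=5.0171
Node (0,0) S=59.0000: V=(p*·0.1841+(1−p*)·3.0875)/1.05=0.5007; Δ=(0.1841−3.0875)/(64.3100−44.2500)=-0.1447; B=V−Δ·S=9.0399
Check: Δ(0,0)·S0 + B(0,0) = 0.5007 = V0.

(0,0): Delta=-0.1447 Bond=9.0399
(1,0): Delta=-0.9032 Bond=43.0532
(1,1): Delta=-0.0752 Bond=5.0171
(2,0): Delta=-1.0000 Bond=48.4190
(2,1): Delta=-0.8943 Bond=44.7774
(2,2): Delta=0.0000 Bond=0.0000
V0=0.5007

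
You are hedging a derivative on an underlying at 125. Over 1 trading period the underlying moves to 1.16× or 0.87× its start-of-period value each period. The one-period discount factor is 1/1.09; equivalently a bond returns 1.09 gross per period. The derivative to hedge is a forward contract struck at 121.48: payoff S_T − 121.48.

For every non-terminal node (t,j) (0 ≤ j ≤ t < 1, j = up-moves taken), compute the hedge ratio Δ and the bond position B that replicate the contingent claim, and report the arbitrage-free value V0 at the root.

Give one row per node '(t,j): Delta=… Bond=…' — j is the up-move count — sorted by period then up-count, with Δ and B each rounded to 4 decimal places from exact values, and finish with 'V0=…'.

(0,0): Delta=1.0000 Bond=-111.4495
V0=13.5505

No-arbitrage ⇒ martingale measure with p* = (R−d)/(u−d) = 0.7586.
Terminal payoffs: V(1,0)=-12.7300, V(1,1)=23.5200
  t=0,j=0: stock 125.0000 → up 145.0000 (V=23.5200), down 108.7500 (V=-12.7300). Price 13.5505; hedge Δ=1.0000, bond B=-111.4495.
Self-financing check: at every node Δ·S+B equals the discounted successor values.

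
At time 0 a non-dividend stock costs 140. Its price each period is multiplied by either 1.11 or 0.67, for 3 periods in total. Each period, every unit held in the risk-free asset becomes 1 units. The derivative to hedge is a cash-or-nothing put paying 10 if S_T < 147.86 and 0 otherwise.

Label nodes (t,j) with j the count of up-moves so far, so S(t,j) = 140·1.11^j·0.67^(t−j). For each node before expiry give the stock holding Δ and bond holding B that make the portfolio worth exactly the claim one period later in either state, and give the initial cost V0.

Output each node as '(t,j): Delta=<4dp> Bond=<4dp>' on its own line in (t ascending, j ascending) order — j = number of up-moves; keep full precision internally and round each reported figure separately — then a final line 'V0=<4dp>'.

The replicating-portfolio and risk-neutral prices coincide; use p* = (1−0.67)/(1.11−0.67) = 0.7500 for the latter.
Terminal payoffs: V(3,0)=10.0000, V(3,1)=10.0000, V(3,2)=10.0000, V(3,3)=0.0000
(2,0): S=62.8460. Δ = (V_up−V_dn)/(S_up−S_dn) = (10.0000−10.0000)/(69.7591−42.1068) = 0.0000. V = [p*·10.0000 + (1−p*)·10.0000]/1 = 10.0000. B = V − Δ·S = 10.0000.
(2,1): S=104.1180. Δ = (V_up−V_dn)/(S_up−S_dn) = (10.0000−10.0000)/(115.5710−69.7591) = 0.0000. V = [p*·10.0000 + (1−p*)·10.0000]/1 = 10.0000. B = V − Δ·S = 10.0000.
(2,2): S=172.4940. Δ = (V_up−V_dn)/(S_up−S_dn) = (0.0000−10.0000)/(191.4683−115.5710) = -0.1318. V = [p*·0.0000 + (1−p*)·10.0000]/1 = 2.5000. B = V − Δ·S = 25.2273.
(1,0): S=93.8000. Δ = (V_up−V_dn)/(S_up−S_dn) = (10.0000−10.0000)/(104.1180−62.8460) = 0.0000. V = [p*·10.0000 + (1−p*)·10.0000]/1 = 10.0000. B = V − Δ·S = 10.0000.
(1,1): S=155.4000. Δ = (V_up−V_dn)/(S_up−S_dn) = (2.5000−10.0000)/(172.4940−104.1180) = -0.1097. V = [p*·2.5000 + (1−p*)·10.0000]/1 = 4.3750. B = V − Δ·S = 21.4205.
(0,0): S=140.0000. Δ = (V_up−V_dn)/(S_up−S_dn) = (4.3750−10.0000)/(155.4000−93.8000) = -0.0913. V = [p*·4.3750 + (1−p*)·10.0000]/1 = 5.7813. B = V − Δ·S = 18.5653.
Each (Δ,B) replicates both successor values, so the strategy is self-financing and V0 is arbitrage-free.

(0,0): Delta=-0.0913 Bond=18.5653
(1,0): Delta=0.0000 Bond=10.0000
(1,1): Delta=-0.1097 Bond=21.4205
(2,0): Delta=0.0000 Bond=10.0000
(2,1): Delta=0.0000 Bond=10.0000
(2,2): Delta=-0.1318 Bond=25.2273
V0=5.7813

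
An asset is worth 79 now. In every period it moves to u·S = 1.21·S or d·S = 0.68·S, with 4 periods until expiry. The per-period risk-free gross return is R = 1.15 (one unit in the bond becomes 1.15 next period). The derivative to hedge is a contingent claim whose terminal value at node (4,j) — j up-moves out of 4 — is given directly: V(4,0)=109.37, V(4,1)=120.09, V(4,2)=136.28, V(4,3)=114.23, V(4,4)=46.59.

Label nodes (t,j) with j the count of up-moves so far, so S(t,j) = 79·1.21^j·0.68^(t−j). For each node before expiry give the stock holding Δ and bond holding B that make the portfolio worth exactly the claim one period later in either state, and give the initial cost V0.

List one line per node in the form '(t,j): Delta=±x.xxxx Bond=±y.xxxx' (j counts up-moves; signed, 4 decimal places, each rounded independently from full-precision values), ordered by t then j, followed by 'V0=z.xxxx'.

(0,0): Delta=-0.8243 Bond=107.2952
(1,0): Delta=-0.3705 Bond=99.0122
(1,1): Delta=-0.8569 Bond=126.5015
(2,0): Delta=0.6993 Bond=74.7817
(2,1): Delta=-0.4473 Bond=118.8533
(2,2): Delta=-0.8863 Bond=148.8755
(3,0): Delta=0.8143 Bond=83.1444
(3,1): Delta=0.6911 Bond=86.3634
(3,2): Delta=-0.5290 Bond=143.1048
(3,3): Delta=-0.9119 Bond=174.7943
V0=42.1739

No-arbitrage ⇒ martingale measure with p* = (R−d)/(u−d) = 0.8868.
Payoff layer (t=4): V(4,0)=109.3700, V(4,1)=120.0900, V(4,2)=136.2800, V(4,3)=114.2300, V(4,4)=46.5900
(3,0): S=24.8401. Δ = (V_up−V_dn)/(S_up−S_dn) = (120.0900−109.3700)/(30.0566−16.8913) = 0.8143. V = [p*·120.0900 + (1−p*)·109.3700]/1.15 = 103.3708. B = V − Δ·S = 83.1444.
(3,1): S=44.2008. Δ = (V_up−V_dn)/(S_up−S_dn) = (136.2800−120.0900)/(53.4830−30.0566) = 0.6911. V = [p*·136.2800 + (1−p*)·120.0900]/1.15 = 116.9106. B = V − Δ·S = 86.3634.
(3,2): S=78.6515. Δ = (V_up−V_dn)/(S_up−S_dn) = (114.2300−136.2800)/(95.1683−53.4830) = -0.5290. V = [p*·114.2300 + (1−p*)·136.2800]/1.15 = 101.5011. B = V − Δ·S = 143.1048.
(3,3): S=139.9533. Δ = (V_up−V_dn)/(S_up−S_dn) = (46.5900−114.2300)/(169.3435−95.1683) = -0.9119. V = [p*·46.5900 + (1−p*)·114.2300]/1.15 = 47.1716. B = V − Δ·S = 174.7943.
(2,0): S=36.5296. Δ = (V_up−V_dn)/(S_up−S_dn) = (116.9106−103.3708)/(44.2008−24.8401) = 0.6993. V = [p*·116.9106 + (1−p*)·103.3708]/1.15 = 100.3285. B = V − Δ·S = 74.7817.
(2,1): S=65.0012. Δ = (V_up−V_dn)/(S_up−S_dn) = (101.5011−116.9106)/(78.6515−44.2008) = -0.4473. V = [p*·101.5011 + (1−p*)·116.9106]/1.15 = 89.7787. B = V − Δ·S = 118.8533.
(2,2): S=115.6639. Δ = (V_up−V_dn)/(S_up−S_dn) = (47.1716−101.5011)/(139.9533−78.6515) = -0.8863. V = [p*·47.1716 + (1−p*)·101.5011]/1.15 = 46.3671. B = V − Δ·S = 148.8755.
(1,0): S=53.7200. Δ = (V_up−V_dn)/(S_up−S_dn) = (89.7787−100.3285)/(65.0012−36.5296) = -0.3705. V = [p*·89.7787 + (1−p*)·100.3285]/1.15 = 79.1070. B = V − Δ·S = 99.0122.
(1,1): S=95.5900. Δ = (V_up−V_dn)/(S_up−S_dn) = (46.3671−89.7787)/(115.6639−65.0012) = -0.8569. V = [p*·46.3671 + (1−p*)·89.7787]/1.15 = 44.5927. B = V − Δ·S = 126.5015.
(0,0): S=79.0000. Δ = (V_up−V_dn)/(S_up−S_dn) = (44.5927−79.1070)/(95.5900−53.7200) = -0.8243. V = [p*·44.5927 + (1−p*)·79.1070]/1.15 = 42.1739. B = V − Δ·S = 107.2952.
The time-0 hedge costs 42.1739, which is the no-arbitrage price.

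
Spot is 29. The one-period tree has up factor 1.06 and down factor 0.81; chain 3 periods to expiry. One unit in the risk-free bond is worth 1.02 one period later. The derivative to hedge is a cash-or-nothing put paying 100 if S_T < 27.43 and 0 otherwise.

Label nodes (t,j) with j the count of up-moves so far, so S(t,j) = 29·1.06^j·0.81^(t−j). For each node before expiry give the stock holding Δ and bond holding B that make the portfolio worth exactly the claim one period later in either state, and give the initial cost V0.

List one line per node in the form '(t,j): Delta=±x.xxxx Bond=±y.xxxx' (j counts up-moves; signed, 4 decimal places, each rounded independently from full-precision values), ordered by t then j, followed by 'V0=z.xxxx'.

(0,0): Delta=-9.3545 Bond=309.6607
(1,0): Delta=0.0000 Bond=96.1169
(1,1): Delta=-10.7161 Bond=357.7086
(2,0): Delta=0.0000 Bond=98.0392
(2,1): Delta=0.0000 Bond=98.0392
(2,2): Delta=-12.2758 Bond=415.6863
V0=38.3804

The replicating-portfolio and risk-neutral prices coincide; use p* = (1.02−0.81)/(1.06−0.81) = 0.8400 for the latter.
Terminal values V(3,·): V(3,0)=100.0000, V(3,1)=100.0000, V(3,2)=100.0000, V(3,3)=0.0000
  t=2,j=0: stock 19.0269 → up 20.1685 (V=100.0000), down 15.4118 (V=100.0000). Price 98.0392; hedge Δ=0.0000, bond B=98.0392.
  t=2,j=1: stock 24.8994 → up 26.3934 (V=100.0000), down 20.1685 (V=100.0000). Price 98.0392; hedge Δ=0.0000, bond B=98.0392.
  t=2,j=2: stock 32.5844 → up 34.5395 (V=0.0000), down 26.3934 (V=100.0000). Price 15.6863; hedge Δ=-12.2758, bond B=415.6863.
  t=1,j=0: stock 23.4900 → up 24.8994 (V=98.0392), down 19.0269 (V=98.0392). Price 96.1169; hedge Δ=0.0000, bond B=96.1169.
  t=1,j=1: stock 30.7400 → up 32.5844 (V=15.6863), down 24.8994 (V=98.0392). Price 28.2968; hedge Δ=-10.7161, bond B=357.7086.
  t=0,j=0: stock 29.0000 → up 30.7400 (V=28.2968), down 23.4900 (V=96.1169). Price 38.3804; hedge Δ=-9.3545, bond B=309.6607.
Self-financing check: at every node Δ·S+B equals the discounted successor values.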